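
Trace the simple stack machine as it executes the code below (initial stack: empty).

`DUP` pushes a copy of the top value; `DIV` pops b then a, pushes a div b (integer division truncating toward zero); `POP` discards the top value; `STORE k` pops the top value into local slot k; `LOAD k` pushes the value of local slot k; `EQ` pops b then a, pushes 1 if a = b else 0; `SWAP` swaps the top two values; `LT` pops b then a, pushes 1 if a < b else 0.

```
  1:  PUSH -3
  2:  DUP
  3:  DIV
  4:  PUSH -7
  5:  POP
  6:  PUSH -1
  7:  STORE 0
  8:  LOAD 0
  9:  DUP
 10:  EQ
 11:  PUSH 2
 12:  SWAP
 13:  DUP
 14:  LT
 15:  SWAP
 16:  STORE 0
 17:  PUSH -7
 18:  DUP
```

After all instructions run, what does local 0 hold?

PUSH -3  [-3]
DUP      [-3, -3]
DIV      [1]
PUSH -7  [1, -7]
POP      [1]
PUSH -1  [1, -1]
STORE 0  [1]
LOAD 0   [1, -1]
DUP      [1, -1, -1]
EQ       [1, 1]
PUSH 2   [1, 1, 2]
SWAP     [1, 2, 1]
DUP      [1, 2, 1, 1]
LT       [1, 2, 0]
SWAP     [1, 0, 2]
STORE 0  [1, 0]
PUSH -7  [1, 0, -7]
DUP      [1, 0, -7, -7]

2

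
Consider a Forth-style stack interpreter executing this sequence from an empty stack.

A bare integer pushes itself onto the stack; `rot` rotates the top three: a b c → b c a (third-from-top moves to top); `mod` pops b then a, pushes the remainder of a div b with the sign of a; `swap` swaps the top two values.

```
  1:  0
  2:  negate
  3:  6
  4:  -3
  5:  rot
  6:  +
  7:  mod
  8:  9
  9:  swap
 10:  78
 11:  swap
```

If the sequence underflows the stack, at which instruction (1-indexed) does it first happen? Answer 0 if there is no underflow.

0

0      -> [0]
negate -> [0]
6      -> [0, 6]
-3     -> [0, 6, -3]
rot    -> [6, -3, 0]
+      -> [6, -3]
mod    -> [0]
9      -> [0, 9]
swap   -> [9, 0]
78     -> [9, 0, 78]
swap   -> [9, 78, 0]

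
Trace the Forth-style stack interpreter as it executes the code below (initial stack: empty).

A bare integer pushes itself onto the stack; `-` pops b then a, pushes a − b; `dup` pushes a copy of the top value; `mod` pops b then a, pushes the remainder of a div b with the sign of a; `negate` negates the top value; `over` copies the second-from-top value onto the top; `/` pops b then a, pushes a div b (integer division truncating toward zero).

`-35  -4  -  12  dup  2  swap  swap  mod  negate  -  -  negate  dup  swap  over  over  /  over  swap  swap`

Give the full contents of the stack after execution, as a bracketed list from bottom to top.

[43, 43, 1, 43]

-35     [-35]
-4      [-35, -4]
-       [-31]
12      [-31, 12]
dup     [-31, 12, 12]
2       [-31, 12, 12, 2]
swap    [-31, 12, 2, 12]
swap    [-31, 12, 12, 2]
mod     [-31, 12, 0]
negate  [-31, 12, 0]
-       [-31, 12]
-       [-43]
negate  [43]
dup     [43, 43]
swap    [43, 43]
over    [43, 43, 43]
over    [43, 43, 43, 43]
/       [43, 43, 1]
over    [43, 43, 1, 43]
swap    [43, 43, 43, 1]
swap    [43, 43, 1, 43]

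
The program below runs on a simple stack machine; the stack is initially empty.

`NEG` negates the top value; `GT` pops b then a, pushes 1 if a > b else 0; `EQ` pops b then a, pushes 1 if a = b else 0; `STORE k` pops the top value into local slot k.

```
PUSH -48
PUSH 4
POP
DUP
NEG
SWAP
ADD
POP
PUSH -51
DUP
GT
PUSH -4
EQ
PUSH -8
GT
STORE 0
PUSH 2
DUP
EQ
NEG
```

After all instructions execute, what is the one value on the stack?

PUSH -48 -> [-48]
PUSH 4   -> [-48, 4]
POP      -> [-48]
DUP      -> [-48, -48]
NEG      -> [-48, 48]
SWAP     -> [48, -48]
ADD      -> [0]
POP      -> []
PUSH -51 -> [-51]
DUP      -> [-51, -51]
GT       -> [0]
PUSH -4  -> [0, -4]
EQ       -> [0]
PUSH -8  -> [0, -8]
GT       -> [1]
STORE 0  -> []
PUSH 2   -> [2]
DUP      -> [2, 2]
EQ       -> [1]
NEG      -> [-1]

-1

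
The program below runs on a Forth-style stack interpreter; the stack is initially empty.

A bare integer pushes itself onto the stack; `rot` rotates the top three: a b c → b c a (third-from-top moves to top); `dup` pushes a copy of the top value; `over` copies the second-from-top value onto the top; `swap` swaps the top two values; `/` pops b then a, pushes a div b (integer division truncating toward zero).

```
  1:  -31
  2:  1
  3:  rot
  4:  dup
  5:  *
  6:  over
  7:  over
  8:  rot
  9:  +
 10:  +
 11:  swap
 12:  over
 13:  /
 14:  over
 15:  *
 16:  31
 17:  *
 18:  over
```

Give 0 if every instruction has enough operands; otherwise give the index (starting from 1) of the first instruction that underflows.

-31  -31
1    -31 1
rot  — needs 3 operands, stack has 2 → underflow

3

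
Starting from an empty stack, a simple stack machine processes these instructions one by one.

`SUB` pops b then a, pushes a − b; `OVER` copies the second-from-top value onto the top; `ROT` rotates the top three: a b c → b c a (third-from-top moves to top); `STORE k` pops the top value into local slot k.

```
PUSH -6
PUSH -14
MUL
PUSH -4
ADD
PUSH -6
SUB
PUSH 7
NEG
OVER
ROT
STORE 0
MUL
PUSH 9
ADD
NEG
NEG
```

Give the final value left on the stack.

PUSH -6  : [-6]
PUSH -14 : [-6, -14]
MUL      : [84]
PUSH -4  : [84, -4]
ADD      : [80]
PUSH -6  : [80, -6]
SUB      : [86]
PUSH 7   : [86, 7]
NEG      : [86, -7]
OVER     : [86, -7, 86]
ROT      : [-7, 86, 86]
STORE 0  : [-7, 86]
MUL      : [-602]
PUSH 9   : [-602, 9]
ADD      : [-593]
NEG      : [593]
NEG      : [-593]

-593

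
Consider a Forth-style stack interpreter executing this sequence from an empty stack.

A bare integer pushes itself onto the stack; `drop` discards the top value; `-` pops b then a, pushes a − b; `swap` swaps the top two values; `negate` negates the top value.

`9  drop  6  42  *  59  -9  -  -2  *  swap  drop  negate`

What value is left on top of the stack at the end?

136

9      -> 9
drop   -> (empty)
6      -> 6
42     -> 6 42
*      -> 252
59     -> 252 59
-9     -> 252 59 -9
-      -> 252 68
-2     -> 252 68 -2
*      -> 252 -136
swap   -> -136 252
drop   -> -136
negate -> 136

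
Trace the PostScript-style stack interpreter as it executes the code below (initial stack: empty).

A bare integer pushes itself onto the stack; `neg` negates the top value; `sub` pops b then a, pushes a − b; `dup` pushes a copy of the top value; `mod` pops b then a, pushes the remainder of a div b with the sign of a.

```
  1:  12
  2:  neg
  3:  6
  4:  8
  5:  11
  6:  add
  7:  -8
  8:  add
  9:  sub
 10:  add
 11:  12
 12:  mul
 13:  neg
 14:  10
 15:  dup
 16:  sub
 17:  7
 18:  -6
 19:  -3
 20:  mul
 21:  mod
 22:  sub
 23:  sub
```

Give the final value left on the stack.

211

12  : 12
neg : -12
6   : -12 6
8   : -12 6 8
11  : -12 6 8 11
add : -12 6 19
-8  : -12 6 19 -8
add : -12 6 11
sub : -12 -5
add : -17
12  : -17 12
mul : -204
neg : 204
10  : 204 10
dup : 204 10 10
sub : 204 0
7   : 204 0 7
-6  : 204 0 7 -6
-3  : 204 0 7 -6 -3
mul : 204 0 7 18
mod : 204 0 7
sub : 204 -7
sub : 211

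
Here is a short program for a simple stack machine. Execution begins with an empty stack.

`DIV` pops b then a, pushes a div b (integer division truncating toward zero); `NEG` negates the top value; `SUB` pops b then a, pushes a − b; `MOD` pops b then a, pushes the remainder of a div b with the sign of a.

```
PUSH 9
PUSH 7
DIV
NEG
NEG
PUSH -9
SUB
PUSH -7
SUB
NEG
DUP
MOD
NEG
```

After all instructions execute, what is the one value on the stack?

0

PUSH 9  -> [9]
PUSH 7  -> [9, 7]
DIV     -> [1]
NEG     -> [-1]
NEG     -> [1]
PUSH -9 -> [1, -9]
SUB     -> [10]
PUSH -7 -> [10, -7]
SUB     -> [17]
NEG     -> [-17]
DUP     -> [-17, -17]
MOD     -> [0]
NEG     -> [0]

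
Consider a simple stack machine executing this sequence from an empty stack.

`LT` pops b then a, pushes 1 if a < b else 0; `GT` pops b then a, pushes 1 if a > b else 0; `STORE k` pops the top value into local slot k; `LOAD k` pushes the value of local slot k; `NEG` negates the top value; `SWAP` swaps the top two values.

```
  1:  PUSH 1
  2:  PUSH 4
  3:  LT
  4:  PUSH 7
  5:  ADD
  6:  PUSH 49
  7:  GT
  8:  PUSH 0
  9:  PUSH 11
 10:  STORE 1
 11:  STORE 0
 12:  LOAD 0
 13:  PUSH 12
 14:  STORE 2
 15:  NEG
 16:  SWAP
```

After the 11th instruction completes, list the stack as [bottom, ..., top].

[0]

PUSH 1  -> [1]
PUSH 4  -> [1, 4]
LT      -> [1]
PUSH 7  -> [1, 7]
ADD     -> [8]
PUSH 49 -> [8, 49]
GT      -> [0]
PUSH 0  -> [0, 0]
PUSH 11 -> [0, 0, 11]
STORE 1 -> [0, 0]
STORE 0 -> [0]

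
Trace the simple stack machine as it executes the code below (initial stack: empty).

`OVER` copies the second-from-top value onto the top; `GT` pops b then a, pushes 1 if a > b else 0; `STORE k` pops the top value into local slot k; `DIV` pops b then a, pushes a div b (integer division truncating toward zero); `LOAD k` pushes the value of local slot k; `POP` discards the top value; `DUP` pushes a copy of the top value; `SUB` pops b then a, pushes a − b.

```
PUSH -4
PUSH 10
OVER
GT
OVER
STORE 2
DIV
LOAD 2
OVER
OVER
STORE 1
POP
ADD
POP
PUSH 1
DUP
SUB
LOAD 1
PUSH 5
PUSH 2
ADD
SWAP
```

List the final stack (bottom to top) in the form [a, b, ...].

[0, 7, -4]

PUSH -4 : [-4]
PUSH 10 : [-4, 10]
OVER    : [-4, 10, -4]
GT      : [-4, 1]
OVER    : [-4, 1, -4]
STORE 2 : [-4, 1]
DIV     : [-4]
LOAD 2  : [-4, -4]
OVER    : [-4, -4, -4]
OVER    : [-4, -4, -4, -4]
STORE 1 : [-4, -4, -4]
POP     : [-4, -4]
ADD     : [-8]
POP     : []
PUSH 1  : [1]
DUP     : [1, 1]
SUB     : [0]
LOAD 1  : [0, -4]
PUSH 5  : [0, -4, 5]
PUSH 2  : [0, -4, 5, 2]
ADD     : [0, -4, 7]
SWAP    : [0, 7, -4]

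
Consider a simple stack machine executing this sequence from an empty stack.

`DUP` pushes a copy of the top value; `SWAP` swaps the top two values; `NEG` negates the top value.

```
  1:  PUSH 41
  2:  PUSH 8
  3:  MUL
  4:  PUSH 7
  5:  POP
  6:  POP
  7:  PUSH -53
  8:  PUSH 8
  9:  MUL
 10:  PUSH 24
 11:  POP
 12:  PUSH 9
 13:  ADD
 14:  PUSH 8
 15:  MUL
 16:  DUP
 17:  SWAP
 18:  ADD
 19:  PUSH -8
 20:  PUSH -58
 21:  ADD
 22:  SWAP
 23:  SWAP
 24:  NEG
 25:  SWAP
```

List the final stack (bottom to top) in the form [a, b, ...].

[66, -6640]

PUSH 41  → 41
PUSH 8   → 41 8
MUL      → 328
PUSH 7   → 328 7
POP      → 328
POP      → (empty)
PUSH -53 → -53
PUSH 8   → -53 8
MUL      → -424
PUSH 24  → -424 24
POP      → -424
PUSH 9   → -424 9
ADD      → -415
PUSH 8   → -415 8
MUL      → -3320
DUP      → -3320 -3320
SWAP     → -3320 -3320
ADD      → -6640
PUSH -8  → -6640 -8
PUSH -58 → -6640 -8 -58
ADD      → -6640 -66
SWAP     → -66 -6640
SWAP     → -6640 -66
NEG      → -6640 66
SWAP     → 66 -6640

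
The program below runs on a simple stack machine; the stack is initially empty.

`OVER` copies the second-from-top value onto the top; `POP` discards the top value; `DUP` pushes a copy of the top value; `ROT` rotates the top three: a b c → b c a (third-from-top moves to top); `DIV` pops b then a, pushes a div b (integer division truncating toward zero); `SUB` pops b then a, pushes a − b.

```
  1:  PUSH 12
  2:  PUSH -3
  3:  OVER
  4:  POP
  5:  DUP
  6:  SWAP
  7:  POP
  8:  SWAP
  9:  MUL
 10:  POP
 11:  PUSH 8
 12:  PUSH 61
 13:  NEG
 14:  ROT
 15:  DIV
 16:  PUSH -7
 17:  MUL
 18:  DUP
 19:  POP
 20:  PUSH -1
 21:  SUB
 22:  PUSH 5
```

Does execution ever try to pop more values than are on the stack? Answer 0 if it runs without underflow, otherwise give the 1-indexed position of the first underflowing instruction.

PUSH 12  [12]
PUSH -3  [12, -3]
OVER     [12, -3, 12]
POP      [12, -3]
DUP      [12, -3, -3]
SWAP     [12, -3, -3]
POP      [12, -3]
SWAP     [-3, 12]
MUL      [-36]
POP      []
PUSH 8   [8]
PUSH 61  [8, 61]
NEG      [8, -61]
ROT  — needs 3 operands, stack has 2 → underflow

14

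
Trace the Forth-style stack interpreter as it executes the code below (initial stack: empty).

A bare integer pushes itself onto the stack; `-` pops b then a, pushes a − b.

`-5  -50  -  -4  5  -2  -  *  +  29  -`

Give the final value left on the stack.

-5  : [-5]
-50 : [-5, -50]
-   : [45]
-4  : [45, -4]
5   : [45, -4, 5]
-2  : [45, -4, 5, -2]
-   : [45, -4, 7]
*   : [45, -28]
+   : [17]
29  : [17, 29]
-   : [-12]

-12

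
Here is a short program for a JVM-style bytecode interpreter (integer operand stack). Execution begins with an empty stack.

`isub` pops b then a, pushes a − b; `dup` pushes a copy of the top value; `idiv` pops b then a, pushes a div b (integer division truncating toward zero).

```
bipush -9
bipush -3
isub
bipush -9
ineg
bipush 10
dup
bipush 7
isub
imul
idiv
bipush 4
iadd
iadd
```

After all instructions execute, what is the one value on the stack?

bipush -9  -9
bipush -3  -9 -3
isub       -6
bipush -9  -6 -9
ineg       -6 9
bipush 10  -6 9 10
dup        -6 9 10 10
bipush 7   -6 9 10 10 7
isub       -6 9 10 3
imul       -6 9 30
idiv       -6 0
bipush 4   -6 0 4
iadd       -6 4
iadd       -2

-2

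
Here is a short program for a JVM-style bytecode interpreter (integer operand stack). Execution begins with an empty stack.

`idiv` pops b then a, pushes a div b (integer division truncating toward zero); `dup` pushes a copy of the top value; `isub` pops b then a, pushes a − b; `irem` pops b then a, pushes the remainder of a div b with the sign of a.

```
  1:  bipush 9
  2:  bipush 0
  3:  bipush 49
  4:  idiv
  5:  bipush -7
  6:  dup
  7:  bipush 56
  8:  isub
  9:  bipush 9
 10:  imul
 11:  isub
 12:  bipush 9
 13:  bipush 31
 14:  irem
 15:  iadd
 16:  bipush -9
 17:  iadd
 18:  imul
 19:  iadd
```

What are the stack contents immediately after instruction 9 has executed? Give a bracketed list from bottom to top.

bipush 9  : 9
bipush 0  : 9 0
bipush 49 : 9 0 49
idiv      : 9 0
bipush -7 : 9 0 -7
dup       : 9 0 -7 -7
bipush 56 : 9 0 -7 -7 56
isub      : 9 0 -7 -63
bipush 9  : 9 0 -7 -63 9

[9, 0, -7, -63, 9]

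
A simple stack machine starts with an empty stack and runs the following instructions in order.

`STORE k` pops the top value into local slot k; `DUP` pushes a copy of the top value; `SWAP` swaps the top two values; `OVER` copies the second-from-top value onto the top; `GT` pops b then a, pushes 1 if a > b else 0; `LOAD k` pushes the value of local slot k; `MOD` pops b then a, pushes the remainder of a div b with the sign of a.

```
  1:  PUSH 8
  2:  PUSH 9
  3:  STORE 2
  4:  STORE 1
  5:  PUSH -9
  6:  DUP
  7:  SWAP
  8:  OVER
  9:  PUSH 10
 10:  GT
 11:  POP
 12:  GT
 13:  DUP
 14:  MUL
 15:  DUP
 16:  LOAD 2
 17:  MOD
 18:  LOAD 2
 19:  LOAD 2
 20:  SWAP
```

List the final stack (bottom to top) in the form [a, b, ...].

PUSH 8  → 8
PUSH 9  → 8 9
STORE 2 → 8
STORE 1 → (empty)
PUSH -9 → -9
DUP     → -9 -9
SWAP    → -9 -9
OVER    → -9 -9 -9
PUSH 10 → -9 -9 -9 10
GT      → -9 -9 0
POP     → -9 -9
GT      → 0
DUP     → 0 0
MUL     → 0
DUP     → 0 0
LOAD 2  → 0 0 9
MOD     → 0 0
LOAD 2  → 0 0 9
LOAD 2  → 0 0 9 9
SWAP    → 0 0 9 9

[0, 0, 9, 9]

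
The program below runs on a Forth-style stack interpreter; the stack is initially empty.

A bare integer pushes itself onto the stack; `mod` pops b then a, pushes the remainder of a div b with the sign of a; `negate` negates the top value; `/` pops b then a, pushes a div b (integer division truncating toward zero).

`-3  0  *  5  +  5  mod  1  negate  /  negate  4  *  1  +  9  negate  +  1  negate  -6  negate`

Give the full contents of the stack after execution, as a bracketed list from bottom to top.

-3     -> -3
0      -> -3 0
*      -> 0
5      -> 0 5
+      -> 5
5      -> 5 5
mod    -> 0
1      -> 0 1
negate -> 0 -1
/      -> 0
negate -> 0
4      -> 0 4
*      -> 0
1      -> 0 1
+      -> 1
9      -> 1 9
negate -> 1 -9
+      -> -8
1      -> -8 1
negate -> -8 -1
-6     -> -8 -1 -6
negate -> -8 -1 6

[-8, -1, 6]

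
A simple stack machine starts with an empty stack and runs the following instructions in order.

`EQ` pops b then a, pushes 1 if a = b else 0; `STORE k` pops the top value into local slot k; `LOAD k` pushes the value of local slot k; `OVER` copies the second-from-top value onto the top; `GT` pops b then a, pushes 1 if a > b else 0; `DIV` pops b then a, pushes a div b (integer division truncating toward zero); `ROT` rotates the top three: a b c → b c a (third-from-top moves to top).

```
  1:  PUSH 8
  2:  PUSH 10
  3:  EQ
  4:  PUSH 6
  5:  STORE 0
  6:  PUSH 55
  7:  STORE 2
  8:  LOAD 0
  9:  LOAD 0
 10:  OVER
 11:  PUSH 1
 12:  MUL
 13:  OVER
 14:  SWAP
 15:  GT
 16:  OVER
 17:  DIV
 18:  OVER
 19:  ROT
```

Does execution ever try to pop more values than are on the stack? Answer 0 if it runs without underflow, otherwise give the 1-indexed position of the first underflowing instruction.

PUSH 8   [8]
PUSH 10  [8, 10]
EQ       [0]
PUSH 6   [0, 6]
STORE 0  [0]
PUSH 55  [0, 55]
STORE 2  [0]
LOAD 0   [0, 6]
LOAD 0   [0, 6, 6]
OVER     [0, 6, 6, 6]
PUSH 1   [0, 6, 6, 6, 1]
MUL      [0, 6, 6, 6]
OVER     [0, 6, 6, 6, 6]
SWAP     [0, 6, 6, 6, 6]
GT       [0, 6, 6, 0]
OVER     [0, 6, 6, 0, 6]
DIV      [0, 6, 6, 0]
OVER     [0, 6, 6, 0, 6]
ROT      [0, 6, 0, 6, 6]

0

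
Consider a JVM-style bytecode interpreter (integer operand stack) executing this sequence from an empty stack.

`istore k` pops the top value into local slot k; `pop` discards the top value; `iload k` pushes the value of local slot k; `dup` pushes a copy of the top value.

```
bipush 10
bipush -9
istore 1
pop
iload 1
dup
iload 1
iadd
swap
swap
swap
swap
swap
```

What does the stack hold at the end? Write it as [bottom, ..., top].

bipush 10 → 10
bipush -9 → 10 -9
istore 1  → 10
pop       → (empty)
iload 1   → -9
dup       → -9 -9
iload 1   → -9 -9 -9
iadd      → -9 -18
swap      → -18 -9
swap      → -9 -18
swap      → -18 -9
swap      → -9 -18
swap      → -18 -9

[-18, -9]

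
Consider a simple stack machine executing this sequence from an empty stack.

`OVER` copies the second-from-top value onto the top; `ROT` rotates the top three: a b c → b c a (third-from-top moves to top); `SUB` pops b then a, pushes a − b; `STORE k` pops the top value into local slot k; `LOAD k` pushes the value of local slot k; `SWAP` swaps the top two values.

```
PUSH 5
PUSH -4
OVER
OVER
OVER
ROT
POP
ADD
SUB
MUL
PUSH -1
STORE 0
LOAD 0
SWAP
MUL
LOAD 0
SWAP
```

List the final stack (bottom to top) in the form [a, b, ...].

[-1, 25]

PUSH 5  → 5
PUSH -4 → 5 -4
OVER    → 5 -4 5
OVER    → 5 -4 5 -4
OVER    → 5 -4 5 -4 5
ROT     → 5 -4 -4 5 5
POP     → 5 -4 -4 5
ADD     → 5 -4 1
SUB     → 5 -5
MUL     → -25
PUSH -1 → -25 -1
STORE 0 → -25
LOAD 0  → -25 -1
SWAP    → -1 -25
MUL     → 25
LOAD 0  → 25 -1
SWAP    → -1 25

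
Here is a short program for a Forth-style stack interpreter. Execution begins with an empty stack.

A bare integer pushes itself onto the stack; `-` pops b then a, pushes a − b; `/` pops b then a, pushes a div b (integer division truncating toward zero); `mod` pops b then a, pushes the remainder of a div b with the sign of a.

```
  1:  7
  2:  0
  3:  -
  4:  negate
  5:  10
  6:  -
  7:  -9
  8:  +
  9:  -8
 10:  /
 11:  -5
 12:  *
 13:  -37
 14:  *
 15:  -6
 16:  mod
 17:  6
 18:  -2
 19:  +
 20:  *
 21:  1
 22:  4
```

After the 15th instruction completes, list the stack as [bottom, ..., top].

7      -> 7
0      -> 7 0
-      -> 7
negate -> -7
10     -> -7 10
-      -> -17
-9     -> -17 -9
+      -> -26
-8     -> -26 -8
/      -> 3
-5     -> 3 -5
*      -> -15
-37    -> -15 -37
*      -> 555
-6     -> 555 -6

[555, -6]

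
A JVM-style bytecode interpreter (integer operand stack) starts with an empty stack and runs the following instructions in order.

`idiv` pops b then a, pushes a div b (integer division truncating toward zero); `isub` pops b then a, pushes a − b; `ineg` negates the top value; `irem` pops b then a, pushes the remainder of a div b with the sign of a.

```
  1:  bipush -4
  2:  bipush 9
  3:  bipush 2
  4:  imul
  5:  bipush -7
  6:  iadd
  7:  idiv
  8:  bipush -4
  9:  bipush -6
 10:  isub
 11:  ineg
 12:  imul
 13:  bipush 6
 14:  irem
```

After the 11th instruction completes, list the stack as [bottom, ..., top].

[0, -2]

bipush -4 -> -4
bipush 9  -> -4 9
bipush 2  -> -4 9 2
imul      -> -4 18
bipush -7 -> -4 18 -7
iadd      -> -4 11
idiv      -> 0
bipush -4 -> 0 -4
bipush -6 -> 0 -4 -6
isub      -> 0 2
ineg      -> 0 -2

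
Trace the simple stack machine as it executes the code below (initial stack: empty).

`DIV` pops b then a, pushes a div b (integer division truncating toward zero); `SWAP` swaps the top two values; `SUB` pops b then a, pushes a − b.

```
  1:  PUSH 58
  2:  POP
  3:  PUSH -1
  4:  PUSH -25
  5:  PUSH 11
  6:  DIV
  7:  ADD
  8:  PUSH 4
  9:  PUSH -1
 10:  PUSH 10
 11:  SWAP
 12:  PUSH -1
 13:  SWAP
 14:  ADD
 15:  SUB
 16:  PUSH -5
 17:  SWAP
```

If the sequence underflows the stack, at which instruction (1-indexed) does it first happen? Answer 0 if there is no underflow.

PUSH 58  : 58
POP      : (empty)
PUSH -1  : -1
PUSH -25 : -1 -25
PUSH 11  : -1 -25 11
DIV      : -1 -2
ADD      : -3
PUSH 4   : -3 4
PUSH -1  : -3 4 -1
PUSH 10  : -3 4 -1 10
SWAP     : -3 4 10 -1
PUSH -1  : -3 4 10 -1 -1
SWAP     : -3 4 10 -1 -1
ADD      : -3 4 10 -2
SUB      : -3 4 12
PUSH -5  : -3 4 12 -5
SWAP     : -3 4 -5 12

0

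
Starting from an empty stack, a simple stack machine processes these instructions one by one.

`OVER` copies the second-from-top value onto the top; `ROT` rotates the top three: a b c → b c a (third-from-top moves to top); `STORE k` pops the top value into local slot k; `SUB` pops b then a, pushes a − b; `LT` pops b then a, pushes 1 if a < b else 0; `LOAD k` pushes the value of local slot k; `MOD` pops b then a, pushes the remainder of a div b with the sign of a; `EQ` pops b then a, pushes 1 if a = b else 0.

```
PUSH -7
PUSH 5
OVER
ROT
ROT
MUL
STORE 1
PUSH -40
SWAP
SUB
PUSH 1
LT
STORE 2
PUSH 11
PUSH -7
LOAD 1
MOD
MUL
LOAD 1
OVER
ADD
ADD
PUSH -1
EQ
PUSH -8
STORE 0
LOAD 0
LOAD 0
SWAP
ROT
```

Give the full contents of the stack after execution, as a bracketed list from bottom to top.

PUSH -7  → -7
PUSH 5   → -7 5
OVER     → -7 5 -7
ROT      → 5 -7 -7
ROT      → -7 -7 5
MUL      → -7 -35
STORE 1  → -7
PUSH -40 → -7 -40
SWAP     → -40 -7
SUB      → -33
PUSH 1   → -33 1
LT       → 1
STORE 2  → (empty)
PUSH 11  → 11
PUSH -7  → 11 -7
LOAD 1   → 11 -7 -35
MOD      → 11 -7
MUL      → -77
LOAD 1   → -77 -35
OVER     → -77 -35 -77
ADD      → -77 -112
ADD      → -189
PUSH -1  → -189 -1
EQ       → 0
PUSH -8  → 0 -8
STORE 0  → 0
LOAD 0   → 0 -8
LOAD 0   → 0 -8 -8
SWAP     → 0 -8 -8
ROT      → -8 -8 0

[-8, -8, 0]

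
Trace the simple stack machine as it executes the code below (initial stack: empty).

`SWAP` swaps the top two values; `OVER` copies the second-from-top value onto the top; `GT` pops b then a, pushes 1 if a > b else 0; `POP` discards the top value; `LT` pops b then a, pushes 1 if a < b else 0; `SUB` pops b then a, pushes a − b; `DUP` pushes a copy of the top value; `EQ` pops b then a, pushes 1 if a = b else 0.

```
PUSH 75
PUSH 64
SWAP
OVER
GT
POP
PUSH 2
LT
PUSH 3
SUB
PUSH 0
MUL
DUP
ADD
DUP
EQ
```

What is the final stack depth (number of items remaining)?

PUSH 75 : [75]
PUSH 64 : [75, 64]
SWAP    : [64, 75]
OVER    : [64, 75, 64]
GT      : [64, 1]
POP     : [64]
PUSH 2  : [64, 2]
LT      : [0]
PUSH 3  : [0, 3]
SUB     : [-3]
PUSH 0  : [-3, 0]
MUL     : [0]
DUP     : [0, 0]
ADD     : [0]
DUP     : [0, 0]
EQ      : [1]

1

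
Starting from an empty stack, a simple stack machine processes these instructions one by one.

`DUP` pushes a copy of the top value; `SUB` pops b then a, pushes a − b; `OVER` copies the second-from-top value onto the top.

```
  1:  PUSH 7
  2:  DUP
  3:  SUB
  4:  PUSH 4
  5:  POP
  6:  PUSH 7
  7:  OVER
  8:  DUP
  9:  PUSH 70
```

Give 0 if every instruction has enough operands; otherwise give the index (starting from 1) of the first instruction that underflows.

PUSH 7  -> [7]
DUP     -> [7, 7]
SUB     -> [0]
PUSH 4  -> [0, 4]
POP     -> [0]
PUSH 7  -> [0, 7]
OVER    -> [0, 7, 0]
DUP     -> [0, 7, 0, 0]
PUSH 70 -> [0, 7, 0, 0, 70]

0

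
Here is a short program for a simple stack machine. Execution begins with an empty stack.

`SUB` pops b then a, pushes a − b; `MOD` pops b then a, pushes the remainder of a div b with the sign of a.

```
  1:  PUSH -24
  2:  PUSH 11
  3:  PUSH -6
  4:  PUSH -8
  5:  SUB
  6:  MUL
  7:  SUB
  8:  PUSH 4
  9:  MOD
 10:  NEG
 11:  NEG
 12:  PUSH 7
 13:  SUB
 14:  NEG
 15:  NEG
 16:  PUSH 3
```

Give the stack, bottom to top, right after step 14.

[9]

PUSH -24 → [-24]
PUSH 11  → [-24, 11]
PUSH -6  → [-24, 11, -6]
PUSH -8  → [-24, 11, -6, -8]
SUB      → [-24, 11, 2]
MUL      → [-24, 22]
SUB      → [-46]
PUSH 4   → [-46, 4]
MOD      → [-2]
NEG      → [2]
NEG      → [-2]
PUSH 7   → [-2, 7]
SUB      → [-9]
NEG      → [9]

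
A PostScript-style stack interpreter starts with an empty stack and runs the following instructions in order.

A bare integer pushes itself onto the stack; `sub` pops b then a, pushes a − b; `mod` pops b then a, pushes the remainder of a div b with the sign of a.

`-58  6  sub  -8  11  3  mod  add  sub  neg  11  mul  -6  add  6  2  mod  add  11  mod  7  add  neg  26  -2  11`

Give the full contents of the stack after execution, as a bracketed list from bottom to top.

[-12, 26, -2, 11]

-58 -> [-58]
6   -> [-58, 6]
sub -> [-64]
-8  -> [-64, -8]
11  -> [-64, -8, 11]
3   -> [-64, -8, 11, 3]
mod -> [-64, -8, 2]
add -> [-64, -6]
sub -> [-58]
neg -> [58]
11  -> [58, 11]
mul -> [638]
-6  -> [638, -6]
add -> [632]
6   -> [632, 6]
2   -> [632, 6, 2]
mod -> [632, 0]
add -> [632]
11  -> [632, 11]
mod -> [5]
7   -> [5, 7]
add -> [12]
neg -> [-12]
26  -> [-12, 26]
-2  -> [-12, 26, -2]
11  -> [-12, 26, -2, 11]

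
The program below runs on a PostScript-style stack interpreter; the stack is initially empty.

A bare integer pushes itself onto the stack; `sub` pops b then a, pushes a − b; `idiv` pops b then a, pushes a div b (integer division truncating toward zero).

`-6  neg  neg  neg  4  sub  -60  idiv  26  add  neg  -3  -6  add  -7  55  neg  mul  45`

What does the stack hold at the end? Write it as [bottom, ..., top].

-6   : [-6]
neg  : [6]
neg  : [-6]
neg  : [6]
4    : [6, 4]
sub  : [2]
-60  : [2, -60]
idiv : [0]
26   : [0, 26]
add  : [26]
neg  : [-26]
-3   : [-26, -3]
-6   : [-26, -3, -6]
add  : [-26, -9]
-7   : [-26, -9, -7]
55   : [-26, -9, -7, 55]
neg  : [-26, -9, -7, -55]
mul  : [-26, -9, 385]
45   : [-26, -9, 385, 45]

[-26, -9, 385, 45]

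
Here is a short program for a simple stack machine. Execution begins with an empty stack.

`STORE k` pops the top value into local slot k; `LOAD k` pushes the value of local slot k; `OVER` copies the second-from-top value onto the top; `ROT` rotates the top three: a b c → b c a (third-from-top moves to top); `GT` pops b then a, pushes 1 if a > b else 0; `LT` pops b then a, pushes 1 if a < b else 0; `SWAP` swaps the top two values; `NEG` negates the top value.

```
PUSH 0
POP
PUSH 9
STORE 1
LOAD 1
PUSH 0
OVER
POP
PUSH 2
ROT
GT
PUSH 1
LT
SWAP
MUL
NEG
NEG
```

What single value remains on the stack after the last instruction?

0

PUSH 0  : 0
POP     : (empty)
PUSH 9  : 9
STORE 1 : (empty)
LOAD 1  : 9
PUSH 0  : 9 0
OVER    : 9 0 9
POP     : 9 0
PUSH 2  : 9 0 2
ROT     : 0 2 9
GT      : 0 0
PUSH 1  : 0 0 1
LT      : 0 1
SWAP    : 1 0
MUL     : 0
NEG     : 0
NEG     : 0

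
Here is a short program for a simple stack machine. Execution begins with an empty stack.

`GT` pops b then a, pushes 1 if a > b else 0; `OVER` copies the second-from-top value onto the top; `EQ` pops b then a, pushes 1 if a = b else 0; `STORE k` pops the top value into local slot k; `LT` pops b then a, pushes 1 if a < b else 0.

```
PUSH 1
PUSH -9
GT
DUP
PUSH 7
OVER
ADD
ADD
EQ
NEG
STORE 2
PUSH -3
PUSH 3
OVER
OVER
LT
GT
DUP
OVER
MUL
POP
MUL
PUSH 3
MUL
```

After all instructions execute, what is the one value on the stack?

-9

PUSH 1  : [1]
PUSH -9 : [1, -9]
GT      : [1]
DUP     : [1, 1]
PUSH 7  : [1, 1, 7]
OVER    : [1, 1, 7, 1]
ADD     : [1, 1, 8]
ADD     : [1, 9]
EQ      : [0]
NEG     : [0]
STORE 2 : []
PUSH -3 : [-3]
PUSH 3  : [-3, 3]
OVER    : [-3, 3, -3]
OVER    : [-3, 3, -3, 3]
LT      : [-3, 3, 1]
GT      : [-3, 1]
DUP     : [-3, 1, 1]
OVER    : [-3, 1, 1, 1]
MUL     : [-3, 1, 1]
POP     : [-3, 1]
MUL     : [-3]
PUSH 3  : [-3, 3]
MUL     : [-9]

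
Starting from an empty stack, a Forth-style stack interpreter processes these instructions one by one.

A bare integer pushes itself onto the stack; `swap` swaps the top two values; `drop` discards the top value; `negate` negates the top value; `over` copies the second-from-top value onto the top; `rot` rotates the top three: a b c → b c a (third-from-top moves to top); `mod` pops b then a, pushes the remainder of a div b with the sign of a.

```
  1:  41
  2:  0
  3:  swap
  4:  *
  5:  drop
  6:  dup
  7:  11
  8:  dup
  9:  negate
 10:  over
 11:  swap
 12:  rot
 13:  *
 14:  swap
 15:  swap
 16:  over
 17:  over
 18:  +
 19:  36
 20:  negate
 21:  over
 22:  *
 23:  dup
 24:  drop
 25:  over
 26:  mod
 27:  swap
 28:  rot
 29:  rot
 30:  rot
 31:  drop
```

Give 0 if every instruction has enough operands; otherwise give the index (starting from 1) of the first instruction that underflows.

6

41   → 41
0    → 41 0
swap → 0 41
*    → 0
drop → (empty)
dup  — needs 1 operand, stack has 0 → underflow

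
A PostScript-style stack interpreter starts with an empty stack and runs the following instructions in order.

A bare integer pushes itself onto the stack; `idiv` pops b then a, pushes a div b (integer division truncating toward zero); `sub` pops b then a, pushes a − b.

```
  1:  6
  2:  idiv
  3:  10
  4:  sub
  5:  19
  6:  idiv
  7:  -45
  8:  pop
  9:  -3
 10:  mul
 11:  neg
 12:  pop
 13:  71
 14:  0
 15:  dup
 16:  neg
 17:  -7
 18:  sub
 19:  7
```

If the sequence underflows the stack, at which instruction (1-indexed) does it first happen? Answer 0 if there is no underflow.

6  [6]
idiv  — needs 2 operands, stack has 1 → underflow

2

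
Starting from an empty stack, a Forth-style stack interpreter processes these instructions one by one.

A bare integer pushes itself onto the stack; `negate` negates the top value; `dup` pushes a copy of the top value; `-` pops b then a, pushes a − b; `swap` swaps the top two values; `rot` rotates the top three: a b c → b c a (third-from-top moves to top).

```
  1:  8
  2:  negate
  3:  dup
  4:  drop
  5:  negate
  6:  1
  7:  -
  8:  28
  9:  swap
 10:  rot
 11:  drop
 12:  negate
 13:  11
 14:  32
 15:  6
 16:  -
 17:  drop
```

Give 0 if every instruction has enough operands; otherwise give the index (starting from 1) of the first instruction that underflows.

8       8
negate  -8
dup     -8 -8
drop    -8
negate  8
1       8 1
-       7
28      7 28
swap    28 7
rot  — needs 3 operands, stack has 2 → underflow

10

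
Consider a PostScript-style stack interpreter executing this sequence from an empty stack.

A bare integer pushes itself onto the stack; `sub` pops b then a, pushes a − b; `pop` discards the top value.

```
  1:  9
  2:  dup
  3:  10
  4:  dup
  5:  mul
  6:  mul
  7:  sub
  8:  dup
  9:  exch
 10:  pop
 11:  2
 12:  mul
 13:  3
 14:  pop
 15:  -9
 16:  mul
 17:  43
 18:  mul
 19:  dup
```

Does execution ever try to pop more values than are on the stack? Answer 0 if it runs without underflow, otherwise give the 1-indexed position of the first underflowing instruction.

9    : [9]
dup  : [9, 9]
10   : [9, 9, 10]
dup  : [9, 9, 10, 10]
mul  : [9, 9, 100]
mul  : [9, 900]
sub  : [-891]
dup  : [-891, -891]
exch : [-891, -891]
pop  : [-891]
2    : [-891, 2]
mul  : [-1782]
3    : [-1782, 3]
pop  : [-1782]
-9   : [-1782, -9]
mul  : [16038]
43   : [16038, 43]
mul  : [689634]
dup  : [689634, 689634]

0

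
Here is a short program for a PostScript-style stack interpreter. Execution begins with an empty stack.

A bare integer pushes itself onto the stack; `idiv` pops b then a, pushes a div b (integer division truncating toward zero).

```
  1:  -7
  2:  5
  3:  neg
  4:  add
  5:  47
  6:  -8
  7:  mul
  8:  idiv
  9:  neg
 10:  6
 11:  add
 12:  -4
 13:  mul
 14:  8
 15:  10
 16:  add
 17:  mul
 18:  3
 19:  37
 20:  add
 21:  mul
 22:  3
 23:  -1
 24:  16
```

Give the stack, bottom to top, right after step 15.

-7   : -7
5    : -7 5
neg  : -7 -5
add  : -12
47   : -12 47
-8   : -12 47 -8
mul  : -12 -376
idiv : 0
neg  : 0
6    : 0 6
add  : 6
-4   : 6 -4
mul  : -24
8    : -24 8
10   : -24 8 10

[-24, 8, 10]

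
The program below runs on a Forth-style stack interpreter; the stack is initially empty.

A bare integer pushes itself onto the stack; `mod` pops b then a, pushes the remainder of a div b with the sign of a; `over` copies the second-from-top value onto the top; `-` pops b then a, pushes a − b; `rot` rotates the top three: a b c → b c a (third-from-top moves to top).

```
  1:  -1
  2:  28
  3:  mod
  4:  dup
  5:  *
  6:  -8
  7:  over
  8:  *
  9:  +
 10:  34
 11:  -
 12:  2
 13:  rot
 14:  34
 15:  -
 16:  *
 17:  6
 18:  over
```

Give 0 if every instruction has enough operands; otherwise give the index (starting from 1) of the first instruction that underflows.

-1   : -1
28   : -1 28
mod  : -1
dup  : -1 -1
*    : 1
-8   : 1 -8
over : 1 -8 1
*    : 1 -8
+    : -7
34   : -7 34
-    : -41
2    : -41 2
rot  — needs 3 operands, stack has 2 → underflow

13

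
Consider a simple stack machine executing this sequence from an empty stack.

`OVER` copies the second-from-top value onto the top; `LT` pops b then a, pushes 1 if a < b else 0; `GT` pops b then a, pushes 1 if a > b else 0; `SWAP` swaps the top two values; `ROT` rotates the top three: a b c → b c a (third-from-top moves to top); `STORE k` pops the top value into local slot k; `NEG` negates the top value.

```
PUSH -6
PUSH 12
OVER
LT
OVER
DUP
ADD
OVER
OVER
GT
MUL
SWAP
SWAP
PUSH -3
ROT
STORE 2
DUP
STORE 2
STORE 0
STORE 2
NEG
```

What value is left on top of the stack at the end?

6

PUSH -6 : -6
PUSH 12 : -6 12
OVER    : -6 12 -6
LT      : -6 0
OVER    : -6 0 -6
DUP     : -6 0 -6 -6
ADD     : -6 0 -12
OVER    : -6 0 -12 0
OVER    : -6 0 -12 0 -12
GT      : -6 0 -12 1
MUL     : -6 0 -12
SWAP    : -6 -12 0
SWAP    : -6 0 -12
PUSH -3 : -6 0 -12 -3
ROT     : -6 -12 -3 0
STORE 2 : -6 -12 -3
DUP     : -6 -12 -3 -3
STORE 2 : -6 -12 -3
STORE 0 : -6 -12
STORE 2 : -6
NEG     : 6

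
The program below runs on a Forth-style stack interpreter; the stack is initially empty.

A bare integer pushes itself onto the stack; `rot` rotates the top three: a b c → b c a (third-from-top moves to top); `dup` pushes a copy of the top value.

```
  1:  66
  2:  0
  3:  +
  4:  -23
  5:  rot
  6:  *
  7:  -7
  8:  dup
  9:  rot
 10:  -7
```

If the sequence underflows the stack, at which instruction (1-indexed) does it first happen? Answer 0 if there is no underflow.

66  -> [66]
0   -> [66, 0]
+   -> [66]
-23 -> [66, -23]
rot  — needs 3 operands, stack has 2 → underflow

5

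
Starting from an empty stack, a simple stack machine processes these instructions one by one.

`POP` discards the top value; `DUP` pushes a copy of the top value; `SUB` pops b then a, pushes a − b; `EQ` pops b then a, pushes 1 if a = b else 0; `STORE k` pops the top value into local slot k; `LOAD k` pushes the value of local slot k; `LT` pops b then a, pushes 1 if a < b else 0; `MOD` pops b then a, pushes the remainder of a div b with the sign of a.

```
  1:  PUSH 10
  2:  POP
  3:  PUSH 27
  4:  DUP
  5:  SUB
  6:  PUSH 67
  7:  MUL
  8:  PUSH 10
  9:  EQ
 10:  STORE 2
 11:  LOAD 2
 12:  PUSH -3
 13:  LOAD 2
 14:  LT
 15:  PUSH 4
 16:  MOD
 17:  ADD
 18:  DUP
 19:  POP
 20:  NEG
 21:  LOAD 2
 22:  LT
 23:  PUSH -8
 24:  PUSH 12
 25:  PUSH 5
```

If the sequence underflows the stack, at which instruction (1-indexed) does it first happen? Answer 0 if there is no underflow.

0

PUSH 10 -> [10]
POP     -> []
PUSH 27 -> [27]
DUP     -> [27, 27]
SUB     -> [0]
PUSH 67 -> [0, 67]
MUL     -> [0]
PUSH 10 -> [0, 10]
EQ      -> [0]
STORE 2 -> []
LOAD 2  -> [0]
PUSH -3 -> [0, -3]
LOAD 2  -> [0, -3, 0]
LT      -> [0, 1]
PUSH 4  -> [0, 1, 4]
MOD     -> [0, 1]
ADD     -> [1]
DUP     -> [1, 1]
POP     -> [1]
NEG     -> [-1]
LOAD 2  -> [-1, 0]
LT      -> [1]
PUSH -8 -> [1, -8]
PUSH 12 -> [1, -8, 12]
PUSH 5  -> [1, -8, 12, 5]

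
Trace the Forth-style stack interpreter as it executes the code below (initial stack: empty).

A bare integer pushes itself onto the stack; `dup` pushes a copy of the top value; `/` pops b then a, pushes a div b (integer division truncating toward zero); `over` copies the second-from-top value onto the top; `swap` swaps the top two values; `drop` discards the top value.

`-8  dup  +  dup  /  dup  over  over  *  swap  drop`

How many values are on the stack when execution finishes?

2

-8   : -8
dup  : -8 -8
+    : -16
dup  : -16 -16
/    : 1
dup  : 1 1
over : 1 1 1
over : 1 1 1 1
*    : 1 1 1
swap : 1 1 1
drop : 1 1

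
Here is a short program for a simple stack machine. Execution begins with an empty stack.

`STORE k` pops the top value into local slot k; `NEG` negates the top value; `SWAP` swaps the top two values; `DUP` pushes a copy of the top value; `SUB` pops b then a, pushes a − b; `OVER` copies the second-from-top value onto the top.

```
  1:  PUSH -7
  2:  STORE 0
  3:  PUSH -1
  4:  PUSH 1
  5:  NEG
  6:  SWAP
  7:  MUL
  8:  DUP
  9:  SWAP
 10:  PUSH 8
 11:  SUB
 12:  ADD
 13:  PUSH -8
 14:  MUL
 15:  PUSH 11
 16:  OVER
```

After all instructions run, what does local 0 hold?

-7

PUSH -7 → [-7]
STORE 0 → []
PUSH -1 → [-1]
PUSH 1  → [-1, 1]
NEG     → [-1, -1]
SWAP    → [-1, -1]
MUL     → [1]
DUP     → [1, 1]
SWAP    → [1, 1]
PUSH 8  → [1, 1, 8]
SUB     → [1, -7]
ADD     → [-6]
PUSH -8 → [-6, -8]
MUL     → [48]
PUSH 11 → [48, 11]
OVER    → [48, 11, 48]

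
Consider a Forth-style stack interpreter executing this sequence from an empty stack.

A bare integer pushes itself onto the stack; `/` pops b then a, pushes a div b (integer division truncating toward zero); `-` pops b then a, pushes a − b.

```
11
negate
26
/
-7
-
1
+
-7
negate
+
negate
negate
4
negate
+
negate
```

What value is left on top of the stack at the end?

-11

11     : [11]
negate : [-11]
26     : [-11, 26]
/      : [0]
-7     : [0, -7]
-      : [7]
1      : [7, 1]
+      : [8]
-7     : [8, -7]
negate : [8, 7]
+      : [15]
negate : [-15]
negate : [15]
4      : [15, 4]
negate : [15, -4]
+      : [11]
negate : [-11]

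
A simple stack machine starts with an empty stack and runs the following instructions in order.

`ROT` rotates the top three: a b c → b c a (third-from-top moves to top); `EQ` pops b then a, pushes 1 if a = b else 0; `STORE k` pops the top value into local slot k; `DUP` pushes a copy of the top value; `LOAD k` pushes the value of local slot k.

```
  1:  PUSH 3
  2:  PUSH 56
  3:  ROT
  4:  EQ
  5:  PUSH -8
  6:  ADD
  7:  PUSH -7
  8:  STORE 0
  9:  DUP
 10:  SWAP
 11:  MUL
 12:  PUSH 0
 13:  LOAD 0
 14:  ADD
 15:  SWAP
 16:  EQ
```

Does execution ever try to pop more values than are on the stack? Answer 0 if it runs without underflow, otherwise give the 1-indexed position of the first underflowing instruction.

PUSH 3  → 3
PUSH 56 → 3 56
ROT  — needs 3 operands, stack has 2 → underflow

3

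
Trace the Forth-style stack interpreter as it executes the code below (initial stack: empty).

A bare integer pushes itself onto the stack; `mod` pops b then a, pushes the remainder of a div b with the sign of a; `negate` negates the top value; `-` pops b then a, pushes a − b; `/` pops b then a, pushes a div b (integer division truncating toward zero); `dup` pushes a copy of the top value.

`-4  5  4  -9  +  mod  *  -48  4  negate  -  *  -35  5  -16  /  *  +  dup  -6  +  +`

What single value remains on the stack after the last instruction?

-4     → [-4]
5      → [-4, 5]
4      → [-4, 5, 4]
-9     → [-4, 5, 4, -9]
+      → [-4, 5, -5]
mod    → [-4, 0]
*      → [0]
-48    → [0, -48]
4      → [0, -48, 4]
negate → [0, -48, -4]
-      → [0, -44]
*      → [0]
-35    → [0, -35]
5      → [0, -35, 5]
-16    → [0, -35, 5, -16]
/      → [0, -35, 0]
*      → [0, 0]
+      → [0]
dup    → [0, 0]
-6     → [0, 0, -6]
+      → [0, -6]
+      → [-6]

-6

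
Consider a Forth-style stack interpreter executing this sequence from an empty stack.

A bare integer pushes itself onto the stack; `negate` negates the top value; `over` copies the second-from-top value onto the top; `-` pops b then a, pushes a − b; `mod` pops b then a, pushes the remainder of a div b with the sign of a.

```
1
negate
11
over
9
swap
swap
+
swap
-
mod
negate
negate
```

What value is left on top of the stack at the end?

1      -> 1
negate -> -1
11     -> -1 11
over   -> -1 11 -1
9      -> -1 11 -1 9
swap   -> -1 11 9 -1
swap   -> -1 11 -1 9
+      -> -1 11 8
swap   -> -1 8 11
-      -> -1 -3
mod    -> -1
negate -> 1
negate -> -1

-1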